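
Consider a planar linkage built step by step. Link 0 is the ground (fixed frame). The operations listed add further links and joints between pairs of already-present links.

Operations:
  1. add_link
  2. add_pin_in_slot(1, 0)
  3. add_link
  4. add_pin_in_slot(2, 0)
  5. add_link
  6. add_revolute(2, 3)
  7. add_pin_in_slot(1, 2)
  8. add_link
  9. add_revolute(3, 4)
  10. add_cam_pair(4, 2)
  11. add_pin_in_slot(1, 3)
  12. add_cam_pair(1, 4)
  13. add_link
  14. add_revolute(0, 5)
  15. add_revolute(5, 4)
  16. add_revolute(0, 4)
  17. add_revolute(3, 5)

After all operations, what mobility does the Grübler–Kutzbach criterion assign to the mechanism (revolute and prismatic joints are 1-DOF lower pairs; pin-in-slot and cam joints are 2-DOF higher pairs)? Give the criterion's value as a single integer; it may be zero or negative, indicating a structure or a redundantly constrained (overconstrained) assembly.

[1;0;0] (link 0 is ground)
L+ [2;0;0]
PS(1,0)∈J2 [2;0;1]
L+ [3;0;1]
PS(2,0)∈J2 [3;0;2]
L+ [4;0;2]
R(2,3)∈J1 [4;1;2]
PS(1,2)∈J2 [4;1;3]
L+ [5;1;3]
R(3,4)∈J1 [5;2;3]
C(4,2)∈J2 [5;2;4]
PS(1,3)∈J2 [5;2;5]
C(1,4)∈J2 [5;2;6]
L+ [6;2;6]
R(0,5)∈J1 [6;3;6]
R(5,4)∈J1 [6;4;6]
R(0,4)∈J1 [6;5;6]
R(3,5)∈J1 [6;6;6]
mobility = 15 − 12 − 6 = -3

M = -3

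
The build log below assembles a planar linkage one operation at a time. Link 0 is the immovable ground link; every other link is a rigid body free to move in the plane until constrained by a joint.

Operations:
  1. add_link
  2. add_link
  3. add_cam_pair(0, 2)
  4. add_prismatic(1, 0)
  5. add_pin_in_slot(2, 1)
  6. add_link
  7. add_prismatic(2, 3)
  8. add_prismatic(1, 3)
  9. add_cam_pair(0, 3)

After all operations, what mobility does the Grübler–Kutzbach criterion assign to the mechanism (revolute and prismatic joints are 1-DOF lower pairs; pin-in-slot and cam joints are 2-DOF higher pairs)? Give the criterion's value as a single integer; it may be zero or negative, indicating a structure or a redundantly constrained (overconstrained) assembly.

link 0 = ground. State L|J1|J2 = 1|0|0
+link1  2|0|0
+link2  3|0|0
C(0,2) f=2→J2  3|0|1
P(1,0) f=1→J1  3|1|1
PS(2,1) f=2→J2  3|1|2
+link3  4|1|2
P(2,3) f=1→J1  4|2|2
P(1,3) f=1→J1  4|3|2
C(0,3) f=2→J2  4|3|3
M = 3(4−1)−2·3−3 = 9−6−3 = 0

M = 0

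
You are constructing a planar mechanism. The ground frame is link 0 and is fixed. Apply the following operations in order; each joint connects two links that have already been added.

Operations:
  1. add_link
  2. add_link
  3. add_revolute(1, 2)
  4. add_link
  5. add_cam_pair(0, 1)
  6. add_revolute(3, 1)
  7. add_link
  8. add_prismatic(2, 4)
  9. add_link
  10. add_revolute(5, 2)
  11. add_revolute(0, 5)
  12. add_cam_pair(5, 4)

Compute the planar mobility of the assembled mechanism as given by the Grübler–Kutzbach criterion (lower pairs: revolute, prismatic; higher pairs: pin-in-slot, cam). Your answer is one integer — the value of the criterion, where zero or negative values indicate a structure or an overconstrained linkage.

[1;0;0] (link 0 is ground)
L+ [2;0;0]
L+ [3;0;0]
R(1,2)∈J1 [3;1;0]
L+ [4;1;0]
C(0,1)∈J2 [4;1;1]
R(3,1)∈J1 [4;2;1]
L+ [5;2;1]
P(2,4)∈J1 [5;3;1]
L+ [6;3;1]
R(5,2)∈J1 [6;4;1]
R(0,5)∈J1 [6;5;1]
C(5,4)∈J2 [6;5;2]
mobility = 15 − 10 − 2 = 3

M = 3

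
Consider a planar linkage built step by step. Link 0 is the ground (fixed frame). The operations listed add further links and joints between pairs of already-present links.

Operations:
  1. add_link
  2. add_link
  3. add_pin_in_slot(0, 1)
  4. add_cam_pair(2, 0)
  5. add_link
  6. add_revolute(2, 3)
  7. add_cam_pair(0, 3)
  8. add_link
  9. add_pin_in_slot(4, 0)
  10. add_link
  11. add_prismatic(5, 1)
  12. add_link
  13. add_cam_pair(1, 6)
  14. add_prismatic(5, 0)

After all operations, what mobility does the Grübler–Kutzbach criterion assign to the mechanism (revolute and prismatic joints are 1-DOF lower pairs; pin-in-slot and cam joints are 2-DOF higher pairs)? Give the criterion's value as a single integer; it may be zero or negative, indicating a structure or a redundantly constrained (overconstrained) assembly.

M = 7

L=1 J1=0 J2=0
add link → L=2 J1=0 J2=0
add link → L=3 J1=0 J2=0
PS@0,1 dof=2 J2 → L=3 J1=0 J2=1
C@2,0 dof=2 J2 → L=3 J1=0 J2=2
add link → L=4 J1=0 J2=2
R@2,3 dof=1 J1 → L=4 J1=1 J2=2
C@0,3 dof=2 J2 → L=4 J1=1 J2=3
add link → L=5 J1=1 J2=3
PS@4,0 dof=2 J2 → L=5 J1=1 J2=4
add link → L=6 J1=1 J2=4
P@5,1 dof=1 J1 → L=6 J1=2 J2=4
add link → L=7 J1=2 J2=4
C@1,6 dof=2 J2 → L=7 J1=2 J2=5
P@5,0 dof=1 J1 → L=7 J1=3 J2=5
M=3(L−1)−2J1−J2=3·6−2·3−5=7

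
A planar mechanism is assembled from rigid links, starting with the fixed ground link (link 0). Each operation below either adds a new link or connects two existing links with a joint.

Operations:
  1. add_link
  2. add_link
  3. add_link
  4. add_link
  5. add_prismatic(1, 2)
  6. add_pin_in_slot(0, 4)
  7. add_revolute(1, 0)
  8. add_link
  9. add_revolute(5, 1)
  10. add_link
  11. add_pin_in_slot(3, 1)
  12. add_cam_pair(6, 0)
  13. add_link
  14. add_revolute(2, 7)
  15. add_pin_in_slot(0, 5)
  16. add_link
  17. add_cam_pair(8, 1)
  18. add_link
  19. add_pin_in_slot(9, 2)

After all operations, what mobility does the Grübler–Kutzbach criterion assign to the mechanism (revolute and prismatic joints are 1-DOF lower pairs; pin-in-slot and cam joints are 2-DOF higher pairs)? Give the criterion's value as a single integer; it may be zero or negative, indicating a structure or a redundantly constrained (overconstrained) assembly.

(L,J1,J2)=(1,0,0); link0 fixed
link1: (2,0,0)
link2: (3,0,0)
link3: (4,0,0)
link4: (5,0,0)
P 1-2 [J1]: (5,1,0)
PS 0-4 [J2]: (5,1,1)
R 1-0 [J1]: (5,2,1)
link5: (6,2,1)
R 5-1 [J1]: (6,3,1)
link6: (7,3,1)
PS 3-1 [J2]: (7,3,2)
C 6-0 [J2]: (7,3,3)
link7: (8,3,3)
R 2-7 [J1]: (8,4,3)
PS 0-5 [J2]: (8,4,4)
link8: (9,4,4)
C 8-1 [J2]: (9,4,5)
link9: (10,4,5)
PS 9-2 [J2]: (10,4,6)
Grübler: 3·9 − 2·4 − 6 = 13

M = 13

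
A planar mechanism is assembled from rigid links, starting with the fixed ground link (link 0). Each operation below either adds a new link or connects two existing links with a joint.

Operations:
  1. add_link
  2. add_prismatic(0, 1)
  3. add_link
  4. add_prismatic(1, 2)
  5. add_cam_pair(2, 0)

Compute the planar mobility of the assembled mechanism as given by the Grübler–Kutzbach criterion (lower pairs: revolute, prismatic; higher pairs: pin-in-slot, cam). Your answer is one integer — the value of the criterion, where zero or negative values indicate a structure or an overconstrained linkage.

M = 1

ground; <1,0,0>
#1 <2,0,0>
P:0↔1 J1 <2,1,0>
#2 <3,1,0>
P:1↔2 J1 <3,2,0>
C:2↔0 J2 <3,2,1>
3×2 − 2×2 − 1×1 = 1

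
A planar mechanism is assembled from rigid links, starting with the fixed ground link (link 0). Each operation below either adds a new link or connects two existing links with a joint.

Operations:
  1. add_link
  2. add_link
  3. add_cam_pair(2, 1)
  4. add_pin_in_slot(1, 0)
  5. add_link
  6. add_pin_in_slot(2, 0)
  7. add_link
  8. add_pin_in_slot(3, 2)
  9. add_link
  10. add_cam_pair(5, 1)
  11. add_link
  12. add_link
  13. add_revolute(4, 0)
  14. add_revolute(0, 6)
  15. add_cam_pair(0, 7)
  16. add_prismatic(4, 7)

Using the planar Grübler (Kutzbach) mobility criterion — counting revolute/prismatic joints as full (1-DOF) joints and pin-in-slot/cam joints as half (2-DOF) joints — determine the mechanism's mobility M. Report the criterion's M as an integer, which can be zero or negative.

M = 9

L=1 J1=0 J2=0
add link → L=2 J1=0 J2=0
add link → L=3 J1=0 J2=0
C@2,1 dof=2 J2 → L=3 J1=0 J2=1
PS@1,0 dof=2 J2 → L=3 J1=0 J2=2
add link → L=4 J1=0 J2=2
PS@2,0 dof=2 J2 → L=4 J1=0 J2=3
add link → L=5 J1=0 J2=3
PS@3,2 dof=2 J2 → L=5 J1=0 J2=4
add link → L=6 J1=0 J2=4
C@5,1 dof=2 J2 → L=6 J1=0 J2=5
add link → L=7 J1=0 J2=5
add link → L=8 J1=0 J2=5
R@4,0 dof=1 J1 → L=8 J1=1 J2=5
R@0,6 dof=1 J1 → L=8 J1=2 J2=5
C@0,7 dof=2 J2 → L=8 J1=2 J2=6
P@4,7 dof=1 J1 → L=8 J1=3 J2=6
M=3(L−1)−2J1−J2=3·7−2·3−6=9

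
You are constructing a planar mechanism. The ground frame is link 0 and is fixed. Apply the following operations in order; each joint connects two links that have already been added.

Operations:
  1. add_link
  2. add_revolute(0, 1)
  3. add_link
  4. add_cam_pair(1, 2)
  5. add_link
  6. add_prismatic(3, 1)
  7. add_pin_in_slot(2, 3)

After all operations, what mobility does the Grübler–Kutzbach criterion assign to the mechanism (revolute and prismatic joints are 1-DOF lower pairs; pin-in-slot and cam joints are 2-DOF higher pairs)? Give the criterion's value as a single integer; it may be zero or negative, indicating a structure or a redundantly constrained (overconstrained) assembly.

ground; <1,0,0>
#1 <2,0,0>
R:0↔1 J1 <2,1,0>
#2 <3,1,0>
C:1↔2 J2 <3,1,1>
#3 <4,1,1>
P:3↔1 J1 <4,2,1>
PS:2↔3 J2 <4,2,2>
3×3 − 2×2 − 1×2 = 3

M = 3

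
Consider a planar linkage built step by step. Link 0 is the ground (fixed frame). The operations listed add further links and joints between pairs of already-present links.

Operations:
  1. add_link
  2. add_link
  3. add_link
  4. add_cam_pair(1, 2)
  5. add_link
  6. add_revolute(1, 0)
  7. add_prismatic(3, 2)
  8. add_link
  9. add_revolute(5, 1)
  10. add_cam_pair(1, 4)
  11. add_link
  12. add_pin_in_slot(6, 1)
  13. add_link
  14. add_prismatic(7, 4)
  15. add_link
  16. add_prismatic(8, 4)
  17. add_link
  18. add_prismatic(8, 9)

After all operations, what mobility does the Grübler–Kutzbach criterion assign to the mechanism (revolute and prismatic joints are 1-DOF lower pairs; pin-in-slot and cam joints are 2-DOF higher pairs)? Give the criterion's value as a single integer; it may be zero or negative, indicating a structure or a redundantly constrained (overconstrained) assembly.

M = 12

link 0 = ground. State L|J1|J2 = 1|0|0
+link1  2|0|0
+link2  3|0|0
+link3  4|0|0
C(1,2) f=2→J2  4|0|1
+link4  5|0|1
R(1,0) f=1→J1  5|1|1
P(3,2) f=1→J1  5|2|1
+link5  6|2|1
R(5,1) f=1→J1  6|3|1
C(1,4) f=2→J2  6|3|2
+link6  7|3|2
PS(6,1) f=2→J2  7|3|3
+link7  8|3|3
P(7,4) f=1→J1  8|4|3
+link8  9|4|3
P(8,4) f=1→J1  9|5|3
+link9  10|5|3
P(8,9) f=1→J1  10|6|3
M = 3(10−1)−2·6−3 = 27−12−3 = 12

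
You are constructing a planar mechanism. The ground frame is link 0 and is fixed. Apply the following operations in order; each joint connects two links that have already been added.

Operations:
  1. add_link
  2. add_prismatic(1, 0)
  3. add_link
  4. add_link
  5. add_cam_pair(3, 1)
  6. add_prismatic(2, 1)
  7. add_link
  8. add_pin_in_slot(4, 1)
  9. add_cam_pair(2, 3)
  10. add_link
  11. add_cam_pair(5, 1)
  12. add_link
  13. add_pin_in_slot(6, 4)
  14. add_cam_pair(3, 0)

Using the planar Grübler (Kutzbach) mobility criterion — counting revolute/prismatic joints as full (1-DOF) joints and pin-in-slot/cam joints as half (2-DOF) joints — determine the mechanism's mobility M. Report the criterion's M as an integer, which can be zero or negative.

M = 8

[1;0;0] (link 0 is ground)
L+ [2;0;0]
P(1,0)∈J1 [2;1;0]
L+ [3;1;0]
L+ [4;1;0]
C(3,1)∈J2 [4;1;1]
P(2,1)∈J1 [4;2;1]
L+ [5;2;1]
PS(4,1)∈J2 [5;2;2]
C(2,3)∈J2 [5;2;3]
L+ [6;2;3]
C(5,1)∈J2 [6;2;4]
L+ [7;2;4]
PS(6,4)∈J2 [7;2;5]
C(3,0)∈J2 [7;2;6]
mobility = 18 − 4 − 6 = 8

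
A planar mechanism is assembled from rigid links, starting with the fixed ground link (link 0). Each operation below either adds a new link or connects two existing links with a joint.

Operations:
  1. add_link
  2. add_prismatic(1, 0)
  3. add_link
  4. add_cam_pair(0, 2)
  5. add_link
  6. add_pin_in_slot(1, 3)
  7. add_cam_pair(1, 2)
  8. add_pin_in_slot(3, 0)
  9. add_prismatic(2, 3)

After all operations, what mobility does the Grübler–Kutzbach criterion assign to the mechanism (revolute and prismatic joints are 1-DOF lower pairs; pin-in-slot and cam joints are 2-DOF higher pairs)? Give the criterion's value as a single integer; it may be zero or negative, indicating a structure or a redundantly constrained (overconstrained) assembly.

ground; <1,0,0>
#1 <2,0,0>
P:1↔0 J1 <2,1,0>
#2 <3,1,0>
C:0↔2 J2 <3,1,1>
#3 <4,1,1>
PS:1↔3 J2 <4,1,2>
C:1↔2 J2 <4,1,3>
PS:3↔0 J2 <4,1,4>
P:2↔3 J1 <4,2,4>
3×3 − 2×2 − 1×4 = 1

M = 1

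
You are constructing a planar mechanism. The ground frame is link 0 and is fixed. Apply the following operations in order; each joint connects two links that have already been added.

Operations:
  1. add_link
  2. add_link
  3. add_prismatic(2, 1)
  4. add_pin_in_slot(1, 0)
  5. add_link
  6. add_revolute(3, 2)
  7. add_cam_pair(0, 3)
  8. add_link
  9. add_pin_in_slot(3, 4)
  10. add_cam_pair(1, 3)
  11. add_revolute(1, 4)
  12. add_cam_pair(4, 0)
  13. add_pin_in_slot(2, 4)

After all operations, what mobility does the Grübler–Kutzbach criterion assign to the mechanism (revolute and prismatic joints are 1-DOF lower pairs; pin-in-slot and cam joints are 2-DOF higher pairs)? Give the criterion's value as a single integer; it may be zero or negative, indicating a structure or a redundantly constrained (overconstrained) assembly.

M = 0

L=1 J1=0 J2=0
add link → L=2 J1=0 J2=0
add link → L=3 J1=0 J2=0
P@2,1 dof=1 J1 → L=3 J1=1 J2=0
PS@1,0 dof=2 J2 → L=3 J1=1 J2=1
add link → L=4 J1=1 J2=1
R@3,2 dof=1 J1 → L=4 J1=2 J2=1
C@0,3 dof=2 J2 → L=4 J1=2 J2=2
add link → L=5 J1=2 J2=2
PS@3,4 dof=2 J2 → L=5 J1=2 J2=3
C@1,3 dof=2 J2 → L=5 J1=2 J2=4
R@1,4 dof=1 J1 → L=5 J1=3 J2=4
C@4,0 dof=2 J2 → L=5 J1=3 J2=5
PS@2,4 dof=2 J2 → L=5 J1=3 J2=6
M=3(L−1)−2J1−J2=3·4−2·3−6=0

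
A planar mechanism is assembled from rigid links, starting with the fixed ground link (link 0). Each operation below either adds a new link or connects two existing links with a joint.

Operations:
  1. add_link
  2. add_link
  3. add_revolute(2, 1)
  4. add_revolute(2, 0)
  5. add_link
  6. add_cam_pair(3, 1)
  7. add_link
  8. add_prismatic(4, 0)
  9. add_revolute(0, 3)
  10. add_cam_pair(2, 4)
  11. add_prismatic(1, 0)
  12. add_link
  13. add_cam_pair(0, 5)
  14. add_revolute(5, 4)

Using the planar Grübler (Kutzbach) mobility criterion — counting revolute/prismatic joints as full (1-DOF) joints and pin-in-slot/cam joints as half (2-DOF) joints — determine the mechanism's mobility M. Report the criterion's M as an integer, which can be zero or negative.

ground; <1,0,0>
#1 <2,0,0>
#2 <3,0,0>
R:2↔1 J1 <3,1,0>
R:2↔0 J1 <3,2,0>
#3 <4,2,0>
C:3↔1 J2 <4,2,1>
#4 <5,2,1>
P:4↔0 J1 <5,3,1>
R:0↔3 J1 <5,4,1>
C:2↔4 J2 <5,4,2>
P:1↔0 J1 <5,5,2>
#5 <6,5,2>
C:0↔5 J2 <6,5,3>
R:5↔4 J1 <6,6,3>
3×5 − 2×6 − 1×3 = 0

M = 0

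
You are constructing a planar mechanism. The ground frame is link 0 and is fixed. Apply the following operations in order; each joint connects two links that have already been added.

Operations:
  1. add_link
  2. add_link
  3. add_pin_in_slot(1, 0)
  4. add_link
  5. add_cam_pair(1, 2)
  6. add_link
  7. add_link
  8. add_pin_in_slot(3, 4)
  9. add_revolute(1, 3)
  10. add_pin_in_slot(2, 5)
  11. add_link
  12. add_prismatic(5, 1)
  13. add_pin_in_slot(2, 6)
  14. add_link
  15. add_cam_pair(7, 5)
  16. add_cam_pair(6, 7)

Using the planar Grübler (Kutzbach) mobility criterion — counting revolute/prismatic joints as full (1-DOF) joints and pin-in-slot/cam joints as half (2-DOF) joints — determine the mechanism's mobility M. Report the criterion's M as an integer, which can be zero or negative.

M = 10

[1;0;0] (link 0 is ground)
L+ [2;0;0]
L+ [3;0;0]
PS(1,0)∈J2 [3;0;1]
L+ [4;0;1]
C(1,2)∈J2 [4;0;2]
L+ [5;0;2]
L+ [6;0;2]
PS(3,4)∈J2 [6;0;3]
R(1,3)∈J1 [6;1;3]
PS(2,5)∈J2 [6;1;4]
L+ [7;1;4]
P(5,1)∈J1 [7;2;4]
PS(2,6)∈J2 [7;2;5]
L+ [8;2;5]
C(7,5)∈J2 [8;2;6]
C(6,7)∈J2 [8;2;7]
mobility = 21 − 4 − 7 = 10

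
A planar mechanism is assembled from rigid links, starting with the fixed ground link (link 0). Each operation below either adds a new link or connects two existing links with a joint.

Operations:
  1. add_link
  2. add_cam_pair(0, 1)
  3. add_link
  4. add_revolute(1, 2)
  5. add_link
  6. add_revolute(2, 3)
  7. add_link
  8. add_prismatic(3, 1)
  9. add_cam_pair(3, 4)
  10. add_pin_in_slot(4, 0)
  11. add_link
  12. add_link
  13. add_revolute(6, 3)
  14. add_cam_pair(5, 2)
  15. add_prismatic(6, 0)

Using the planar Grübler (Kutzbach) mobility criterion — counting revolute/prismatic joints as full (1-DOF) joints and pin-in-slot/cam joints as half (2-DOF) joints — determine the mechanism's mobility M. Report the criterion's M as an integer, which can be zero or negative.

(L,J1,J2)=(1,0,0); link0 fixed
link1: (2,0,0)
C 0-1 [J2]: (2,0,1)
link2: (3,0,1)
R 1-2 [J1]: (3,1,1)
link3: (4,1,1)
R 2-3 [J1]: (4,2,1)
link4: (5,2,1)
P 3-1 [J1]: (5,3,1)
C 3-4 [J2]: (5,3,2)
PS 4-0 [J2]: (5,3,3)
link5: (6,3,3)
link6: (7,3,3)
R 6-3 [J1]: (7,4,3)
C 5-2 [J2]: (7,4,4)
P 6-0 [J1]: (7,5,4)
Grübler: 3·6 − 2·5 − 4 = 4

M = 4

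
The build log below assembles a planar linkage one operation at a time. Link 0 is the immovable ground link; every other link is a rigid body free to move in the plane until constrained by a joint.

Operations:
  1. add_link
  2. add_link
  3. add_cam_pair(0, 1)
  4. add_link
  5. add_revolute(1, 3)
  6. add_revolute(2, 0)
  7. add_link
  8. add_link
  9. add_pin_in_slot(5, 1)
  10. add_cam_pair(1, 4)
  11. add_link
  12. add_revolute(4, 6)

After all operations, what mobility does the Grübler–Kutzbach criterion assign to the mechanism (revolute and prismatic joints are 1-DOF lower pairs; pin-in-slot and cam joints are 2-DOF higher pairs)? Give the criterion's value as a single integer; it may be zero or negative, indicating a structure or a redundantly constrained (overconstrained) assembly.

[1;0;0] (link 0 is ground)
L+ [2;0;0]
L+ [3;0;0]
C(0,1)∈J2 [3;0;1]
L+ [4;0;1]
R(1,3)∈J1 [4;1;1]
R(2,0)∈J1 [4;2;1]
L+ [5;2;1]
L+ [6;2;1]
PS(5,1)∈J2 [6;2;2]
C(1,4)∈J2 [6;2;3]
L+ [7;2;3]
R(4,6)∈J1 [7;3;3]
mobility = 18 − 6 − 3 = 9

M = 9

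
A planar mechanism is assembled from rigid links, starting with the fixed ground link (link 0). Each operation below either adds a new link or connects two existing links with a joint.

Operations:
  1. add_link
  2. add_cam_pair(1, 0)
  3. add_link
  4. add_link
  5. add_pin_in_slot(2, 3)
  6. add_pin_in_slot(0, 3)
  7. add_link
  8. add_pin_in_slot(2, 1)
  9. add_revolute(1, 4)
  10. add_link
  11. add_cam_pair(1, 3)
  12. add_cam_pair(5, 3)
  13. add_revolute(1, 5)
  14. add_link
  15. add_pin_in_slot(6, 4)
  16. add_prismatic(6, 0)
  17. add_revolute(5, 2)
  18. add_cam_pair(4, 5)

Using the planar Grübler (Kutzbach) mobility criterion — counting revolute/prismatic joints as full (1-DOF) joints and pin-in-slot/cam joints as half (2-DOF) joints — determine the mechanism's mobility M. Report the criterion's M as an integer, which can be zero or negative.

M = 2

link 0 = ground. State L|J1|J2 = 1|0|0
+link1  2|0|0
C(1,0) f=2→J2  2|0|1
+link2  3|0|1
+link3  4|0|1
PS(2,3) f=2→J2  4|0|2
PS(0,3) f=2→J2  4|0|3
+link4  5|0|3
PS(2,1) f=2→J2  5|0|4
R(1,4) f=1→J1  5|1|4
+link5  6|1|4
C(1,3) f=2→J2  6|1|5
C(5,3) f=2→J2  6|1|6
R(1,5) f=1→J1  6|2|6
+link6  7|2|6
PS(6,4) f=2→J2  7|2|7
P(6,0) f=1→J1  7|3|7
R(5,2) f=1→J1  7|4|7
C(4,5) f=2→J2  7|4|8
M = 3(7−1)−2·4−8 = 18−8−8 = 2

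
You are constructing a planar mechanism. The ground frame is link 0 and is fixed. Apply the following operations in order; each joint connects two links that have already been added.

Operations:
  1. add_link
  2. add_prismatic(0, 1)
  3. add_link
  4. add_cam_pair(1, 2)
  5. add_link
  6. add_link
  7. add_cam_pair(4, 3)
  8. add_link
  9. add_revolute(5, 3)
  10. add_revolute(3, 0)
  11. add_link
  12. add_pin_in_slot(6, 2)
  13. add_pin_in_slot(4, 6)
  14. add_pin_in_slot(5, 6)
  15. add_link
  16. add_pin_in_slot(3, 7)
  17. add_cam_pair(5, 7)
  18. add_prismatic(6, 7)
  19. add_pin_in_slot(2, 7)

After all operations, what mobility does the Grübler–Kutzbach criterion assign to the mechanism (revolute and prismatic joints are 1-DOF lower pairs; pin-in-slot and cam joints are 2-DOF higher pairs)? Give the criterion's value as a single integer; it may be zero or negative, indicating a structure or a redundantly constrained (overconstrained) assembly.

M = 5

link 0 = ground. State L|J1|J2 = 1|0|0
+link1  2|0|0
P(0,1) f=1→J1  2|1|0
+link2  3|1|0
C(1,2) f=2→J2  3|1|1
+link3  4|1|1
+link4  5|1|1
C(4,3) f=2→J2  5|1|2
+link5  6|1|2
R(5,3) f=1→J1  6|2|2
R(3,0) f=1→J1  6|3|2
+link6  7|3|2
PS(6,2) f=2→J2  7|3|3
PS(4,6) f=2→J2  7|3|4
PS(5,6) f=2→J2  7|3|5
+link7  8|3|5
PS(3,7) f=2→J2  8|3|6
C(5,7) f=2→J2  8|3|7
P(6,7) f=1→J1  8|4|7
PS(2,7) f=2→J2  8|4|8
M = 3(8−1)−2·4−8 = 21−8−8 = 5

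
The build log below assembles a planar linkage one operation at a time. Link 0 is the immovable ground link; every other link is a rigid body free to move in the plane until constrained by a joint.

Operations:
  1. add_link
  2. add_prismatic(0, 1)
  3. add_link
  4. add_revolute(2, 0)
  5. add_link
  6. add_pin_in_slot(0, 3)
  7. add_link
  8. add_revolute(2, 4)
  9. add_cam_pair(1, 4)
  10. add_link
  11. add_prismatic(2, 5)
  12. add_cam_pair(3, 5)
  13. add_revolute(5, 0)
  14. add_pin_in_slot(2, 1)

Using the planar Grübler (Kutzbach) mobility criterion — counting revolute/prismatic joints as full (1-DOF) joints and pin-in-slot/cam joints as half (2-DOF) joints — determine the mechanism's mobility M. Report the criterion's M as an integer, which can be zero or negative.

M = 1

[1;0;0] (link 0 is ground)
L+ [2;0;0]
P(0,1)∈J1 [2;1;0]
L+ [3;1;0]
R(2,0)∈J1 [3;2;0]
L+ [4;2;0]
PS(0,3)∈J2 [4;2;1]
L+ [5;2;1]
R(2,4)∈J1 [5;3;1]
C(1,4)∈J2 [5;3;2]
L+ [6;3;2]
P(2,5)∈J1 [6;4;2]
C(3,5)∈J2 [6;4;3]
R(5,0)∈J1 [6;5;3]
PS(2,1)∈J2 [6;5;4]
mobility = 15 − 10 − 4 = 1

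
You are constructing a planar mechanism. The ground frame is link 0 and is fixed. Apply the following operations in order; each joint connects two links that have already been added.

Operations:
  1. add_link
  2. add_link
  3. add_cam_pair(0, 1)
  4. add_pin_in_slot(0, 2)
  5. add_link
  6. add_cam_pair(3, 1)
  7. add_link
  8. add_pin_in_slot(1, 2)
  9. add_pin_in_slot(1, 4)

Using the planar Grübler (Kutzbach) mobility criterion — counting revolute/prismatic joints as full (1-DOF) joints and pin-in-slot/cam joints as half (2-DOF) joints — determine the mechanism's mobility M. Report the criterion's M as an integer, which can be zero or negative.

M = 7

[1;0;0] (link 0 is ground)
L+ [2;0;0]
L+ [3;0;0]
C(0,1)∈J2 [3;0;1]
PS(0,2)∈J2 [3;0;2]
L+ [4;0;2]
C(3,1)∈J2 [4;0;3]
L+ [5;0;3]
PS(1,2)∈J2 [5;0;4]
PS(1,4)∈J2 [5;0;5]
mobility = 12 − 0 − 5 = 7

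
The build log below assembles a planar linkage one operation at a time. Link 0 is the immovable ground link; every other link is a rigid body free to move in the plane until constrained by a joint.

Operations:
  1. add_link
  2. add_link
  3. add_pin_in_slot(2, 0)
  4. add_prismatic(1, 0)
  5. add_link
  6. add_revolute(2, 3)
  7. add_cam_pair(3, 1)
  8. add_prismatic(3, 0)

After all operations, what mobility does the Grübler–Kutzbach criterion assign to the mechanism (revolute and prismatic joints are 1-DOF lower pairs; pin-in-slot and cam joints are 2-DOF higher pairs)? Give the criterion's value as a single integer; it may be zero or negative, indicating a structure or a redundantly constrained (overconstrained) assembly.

[1;0;0] (link 0 is ground)
L+ [2;0;0]
L+ [3;0;0]
PS(2,0)∈J2 [3;0;1]
P(1,0)∈J1 [3;1;1]
L+ [4;1;1]
R(2,3)∈J1 [4;2;1]
C(3,1)∈J2 [4;2;2]
P(3,0)∈J1 [4;3;2]
mobility = 9 − 6 − 2 = 1

M = 1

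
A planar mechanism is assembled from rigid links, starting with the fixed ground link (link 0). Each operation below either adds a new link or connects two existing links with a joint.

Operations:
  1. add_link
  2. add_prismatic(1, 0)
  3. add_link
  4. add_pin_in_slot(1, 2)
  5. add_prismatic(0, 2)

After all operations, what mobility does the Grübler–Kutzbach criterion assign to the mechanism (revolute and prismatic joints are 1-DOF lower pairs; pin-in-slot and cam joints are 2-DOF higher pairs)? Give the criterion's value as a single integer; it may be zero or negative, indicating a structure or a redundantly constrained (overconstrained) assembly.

M = 1

[1;0;0] (link 0 is ground)
L+ [2;0;0]
P(1,0)∈J1 [2;1;0]
L+ [3;1;0]
PS(1,2)∈J2 [3;1;1]
P(0,2)∈J1 [3;2;1]
mobility = 6 − 4 − 1 = 1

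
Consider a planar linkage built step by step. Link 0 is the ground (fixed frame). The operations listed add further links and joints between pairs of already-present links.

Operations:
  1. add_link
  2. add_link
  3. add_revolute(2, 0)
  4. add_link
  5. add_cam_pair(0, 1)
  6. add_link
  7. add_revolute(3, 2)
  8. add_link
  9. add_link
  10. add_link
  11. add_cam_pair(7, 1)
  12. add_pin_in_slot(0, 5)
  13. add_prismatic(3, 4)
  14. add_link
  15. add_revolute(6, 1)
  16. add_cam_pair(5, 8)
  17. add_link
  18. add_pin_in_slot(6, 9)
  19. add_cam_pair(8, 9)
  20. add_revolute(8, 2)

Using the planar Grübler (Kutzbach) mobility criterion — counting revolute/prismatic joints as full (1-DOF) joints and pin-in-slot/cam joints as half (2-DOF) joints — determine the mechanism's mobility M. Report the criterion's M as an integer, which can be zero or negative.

ground; <1,0,0>
#1 <2,0,0>
#2 <3,0,0>
R:2↔0 J1 <3,1,0>
#3 <4,1,0>
C:0↔1 J2 <4,1,1>
#4 <5,1,1>
R:3↔2 J1 <5,2,1>
#5 <6,2,1>
#6 <7,2,1>
#7 <8,2,1>
C:7↔1 J2 <8,2,2>
PS:0↔5 J2 <8,2,3>
P:3↔4 J1 <8,3,3>
#8 <9,3,3>
R:6↔1 J1 <9,4,3>
C:5↔8 J2 <9,4,4>
#9 <10,4,4>
PS:6↔9 J2 <10,4,5>
C:8↔9 J2 <10,4,6>
R:8↔2 J1 <10,5,6>
3×9 − 2×5 − 1×6 = 11

M = 11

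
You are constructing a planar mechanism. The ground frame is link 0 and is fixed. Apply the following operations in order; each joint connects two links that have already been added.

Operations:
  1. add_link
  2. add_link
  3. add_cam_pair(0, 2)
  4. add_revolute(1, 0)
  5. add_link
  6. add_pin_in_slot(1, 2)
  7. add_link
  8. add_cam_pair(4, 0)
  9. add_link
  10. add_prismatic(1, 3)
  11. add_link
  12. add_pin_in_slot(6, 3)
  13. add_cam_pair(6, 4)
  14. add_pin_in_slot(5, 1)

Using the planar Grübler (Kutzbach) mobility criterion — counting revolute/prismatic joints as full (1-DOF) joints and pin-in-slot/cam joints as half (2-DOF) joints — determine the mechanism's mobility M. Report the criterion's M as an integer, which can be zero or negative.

M = 8

ground; <1,0,0>
#1 <2,0,0>
#2 <3,0,0>
C:0↔2 J2 <3,0,1>
R:1↔0 J1 <3,1,1>
#3 <4,1,1>
PS:1↔2 J2 <4,1,2>
#4 <5,1,2>
C:4↔0 J2 <5,1,3>
#5 <6,1,3>
P:1↔3 J1 <6,2,3>
#6 <7,2,3>
PS:6↔3 J2 <7,2,4>
C:6↔4 J2 <7,2,5>
PS:5↔1 J2 <7,2,6>
3×6 − 2×2 − 1×6 = 8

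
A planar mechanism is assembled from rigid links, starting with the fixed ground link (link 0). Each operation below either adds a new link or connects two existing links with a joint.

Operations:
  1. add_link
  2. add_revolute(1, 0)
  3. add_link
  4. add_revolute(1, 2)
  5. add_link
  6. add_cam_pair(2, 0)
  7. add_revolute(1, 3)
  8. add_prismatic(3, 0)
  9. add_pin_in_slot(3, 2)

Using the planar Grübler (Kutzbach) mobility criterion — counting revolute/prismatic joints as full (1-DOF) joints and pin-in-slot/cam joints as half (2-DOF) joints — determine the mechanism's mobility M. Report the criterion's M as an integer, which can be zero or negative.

M = -1

ground; <1,0,0>
#1 <2,0,0>
R:1↔0 J1 <2,1,0>
#2 <3,1,0>
R:1↔2 J1 <3,2,0>
#3 <4,2,0>
C:2↔0 J2 <4,2,1>
R:1↔3 J1 <4,3,1>
P:3↔0 J1 <4,4,1>
PS:3↔2 J2 <4,4,2>
3×3 − 2×4 − 1×2 = -1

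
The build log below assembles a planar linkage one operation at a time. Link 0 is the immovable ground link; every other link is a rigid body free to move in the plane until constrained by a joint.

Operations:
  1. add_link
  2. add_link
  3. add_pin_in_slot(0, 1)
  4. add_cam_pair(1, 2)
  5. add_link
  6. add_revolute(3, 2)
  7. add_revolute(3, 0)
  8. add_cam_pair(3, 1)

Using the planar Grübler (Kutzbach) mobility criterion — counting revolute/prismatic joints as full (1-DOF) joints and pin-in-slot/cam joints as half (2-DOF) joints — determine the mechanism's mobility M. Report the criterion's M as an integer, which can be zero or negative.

M = 2

ground; <1,0,0>
#1 <2,0,0>
#2 <3,0,0>
PS:0↔1 J2 <3,0,1>
C:1↔2 J2 <3,0,2>
#3 <4,0,2>
R:3↔2 J1 <4,1,2>
R:3↔0 J1 <4,2,2>
C:3↔1 J2 <4,2,3>
3×3 − 2×2 − 1×3 = 2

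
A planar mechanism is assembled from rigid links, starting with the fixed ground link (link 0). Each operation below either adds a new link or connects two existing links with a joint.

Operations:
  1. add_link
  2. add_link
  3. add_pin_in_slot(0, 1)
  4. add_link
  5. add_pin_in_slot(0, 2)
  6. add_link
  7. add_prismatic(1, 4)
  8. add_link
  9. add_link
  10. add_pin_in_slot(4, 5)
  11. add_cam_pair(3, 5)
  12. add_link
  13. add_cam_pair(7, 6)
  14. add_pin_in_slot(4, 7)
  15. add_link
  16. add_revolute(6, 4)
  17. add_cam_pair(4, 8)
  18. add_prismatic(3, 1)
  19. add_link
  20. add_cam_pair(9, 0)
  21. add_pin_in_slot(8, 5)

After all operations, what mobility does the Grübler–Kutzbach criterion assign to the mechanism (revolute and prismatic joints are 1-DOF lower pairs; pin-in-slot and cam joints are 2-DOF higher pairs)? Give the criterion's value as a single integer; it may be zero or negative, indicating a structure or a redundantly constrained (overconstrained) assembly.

M = 12

(L,J1,J2)=(1,0,0); link0 fixed
link1: (2,0,0)
link2: (3,0,0)
PS 0-1 [J2]: (3,0,1)
link3: (4,0,1)
PS 0-2 [J2]: (4,0,2)
link4: (5,0,2)
P 1-4 [J1]: (5,1,2)
link5: (6,1,2)
link6: (7,1,2)
PS 4-5 [J2]: (7,1,3)
C 3-5 [J2]: (7,1,4)
link7: (8,1,4)
C 7-6 [J2]: (8,1,5)
PS 4-7 [J2]: (8,1,6)
link8: (9,1,6)
R 6-4 [J1]: (9,2,6)
C 4-8 [J2]: (9,2,7)
P 3-1 [J1]: (9,3,7)
link9: (10,3,7)
C 9-0 [J2]: (10,3,8)
PS 8-5 [J2]: (10,3,9)
Grübler: 3·9 − 2·3 − 9 = 12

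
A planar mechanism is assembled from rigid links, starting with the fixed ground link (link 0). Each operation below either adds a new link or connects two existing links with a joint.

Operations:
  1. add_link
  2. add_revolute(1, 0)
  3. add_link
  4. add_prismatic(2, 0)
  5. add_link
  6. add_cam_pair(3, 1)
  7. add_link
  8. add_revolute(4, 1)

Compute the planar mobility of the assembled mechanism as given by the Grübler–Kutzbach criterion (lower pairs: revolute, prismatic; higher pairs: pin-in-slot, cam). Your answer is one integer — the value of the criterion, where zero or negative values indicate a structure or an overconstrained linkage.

M = 5

[1;0;0] (link 0 is ground)
L+ [2;0;0]
R(1,0)∈J1 [2;1;0]
L+ [3;1;0]
P(2,0)∈J1 [3;2;0]
L+ [4;2;0]
C(3,1)∈J2 [4;2;1]
L+ [5;2;1]
R(4,1)∈J1 [5;3;1]
mobility = 12 − 6 − 1 = 5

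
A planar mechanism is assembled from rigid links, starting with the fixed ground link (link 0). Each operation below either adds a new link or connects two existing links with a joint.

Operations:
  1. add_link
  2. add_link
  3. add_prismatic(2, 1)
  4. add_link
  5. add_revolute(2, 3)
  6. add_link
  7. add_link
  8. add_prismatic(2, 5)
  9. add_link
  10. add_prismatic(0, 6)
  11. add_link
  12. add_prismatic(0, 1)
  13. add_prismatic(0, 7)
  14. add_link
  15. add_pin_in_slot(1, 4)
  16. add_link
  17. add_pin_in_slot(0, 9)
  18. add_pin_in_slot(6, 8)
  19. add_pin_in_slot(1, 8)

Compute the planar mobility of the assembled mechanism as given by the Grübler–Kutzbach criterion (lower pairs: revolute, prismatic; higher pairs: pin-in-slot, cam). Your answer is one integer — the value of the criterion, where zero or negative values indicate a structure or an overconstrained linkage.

ground; <1,0,0>
#1 <2,0,0>
#2 <3,0,0>
P:2↔1 J1 <3,1,0>
#3 <4,1,0>
R:2↔3 J1 <4,2,0>
#4 <5,2,0>
#5 <6,2,0>
P:2↔5 J1 <6,3,0>
#6 <7,3,0>
P:0↔6 J1 <7,4,0>
#7 <8,4,0>
P:0↔1 J1 <8,5,0>
P:0↔7 J1 <8,6,0>
#8 <9,6,0>
PS:1↔4 J2 <9,6,1>
#9 <10,6,1>
PS:0↔9 J2 <10,6,2>
PS:6↔8 J2 <10,6,3>
PS:1↔8 J2 <10,6,4>
3×9 − 2×6 − 1×4 = 11

M = 11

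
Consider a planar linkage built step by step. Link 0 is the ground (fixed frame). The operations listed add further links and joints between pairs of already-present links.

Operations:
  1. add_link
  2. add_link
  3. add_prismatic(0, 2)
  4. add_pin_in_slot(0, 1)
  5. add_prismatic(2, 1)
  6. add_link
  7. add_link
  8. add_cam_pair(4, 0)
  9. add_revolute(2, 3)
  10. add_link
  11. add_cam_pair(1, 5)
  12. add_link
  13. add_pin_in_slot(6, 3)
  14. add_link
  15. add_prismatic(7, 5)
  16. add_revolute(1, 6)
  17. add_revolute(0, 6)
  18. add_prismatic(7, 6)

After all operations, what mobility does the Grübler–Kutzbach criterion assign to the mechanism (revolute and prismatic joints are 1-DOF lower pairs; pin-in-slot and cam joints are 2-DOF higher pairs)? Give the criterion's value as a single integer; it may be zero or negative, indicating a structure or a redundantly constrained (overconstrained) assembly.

M = 3

[1;0;0] (link 0 is ground)
L+ [2;0;0]
L+ [3;0;0]
P(0,2)∈J1 [3;1;0]
PS(0,1)∈J2 [3;1;1]
P(2,1)∈J1 [3;2;1]
L+ [4;2;1]
L+ [5;2;1]
C(4,0)∈J2 [5;2;2]
R(2,3)∈J1 [5;3;2]
L+ [6;3;2]
C(1,5)∈J2 [6;3;3]
L+ [7;3;3]
PS(6,3)∈J2 [7;3;4]
L+ [8;3;4]
P(7,5)∈J1 [8;4;4]
R(1,6)∈J1 [8;5;4]
R(0,6)∈J1 [8;6;4]
P(7,6)∈J1 [8;7;4]
mobility = 21 − 14 − 4 = 3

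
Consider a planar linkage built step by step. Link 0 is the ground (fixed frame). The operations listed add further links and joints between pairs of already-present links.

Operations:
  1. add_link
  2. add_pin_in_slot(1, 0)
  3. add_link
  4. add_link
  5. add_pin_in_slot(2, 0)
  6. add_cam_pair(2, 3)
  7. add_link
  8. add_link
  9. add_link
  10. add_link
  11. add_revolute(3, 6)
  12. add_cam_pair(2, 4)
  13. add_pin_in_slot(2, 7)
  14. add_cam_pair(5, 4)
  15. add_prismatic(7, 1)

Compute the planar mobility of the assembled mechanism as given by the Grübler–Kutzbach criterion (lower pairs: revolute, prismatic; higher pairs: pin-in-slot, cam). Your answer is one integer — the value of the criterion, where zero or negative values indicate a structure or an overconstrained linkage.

M = 11

link 0 = ground. State L|J1|J2 = 1|0|0
+link1  2|0|0
PS(1,0) f=2→J2  2|0|1
+link2  3|0|1
+link3  4|0|1
PS(2,0) f=2→J2  4|0|2
C(2,3) f=2→J2  4|0|3
+link4  5|0|3
+link5  6|0|3
+link6  7|0|3
+link7  8|0|3
R(3,6) f=1→J1  8|1|3
C(2,4) f=2→J2  8|1|4
PS(2,7) f=2→J2  8|1|5
C(5,4) f=2→J2  8|1|6
P(7,1) f=1→J1  8|2|6
M = 3(8−1)−2·2−6 = 21−4−6 = 11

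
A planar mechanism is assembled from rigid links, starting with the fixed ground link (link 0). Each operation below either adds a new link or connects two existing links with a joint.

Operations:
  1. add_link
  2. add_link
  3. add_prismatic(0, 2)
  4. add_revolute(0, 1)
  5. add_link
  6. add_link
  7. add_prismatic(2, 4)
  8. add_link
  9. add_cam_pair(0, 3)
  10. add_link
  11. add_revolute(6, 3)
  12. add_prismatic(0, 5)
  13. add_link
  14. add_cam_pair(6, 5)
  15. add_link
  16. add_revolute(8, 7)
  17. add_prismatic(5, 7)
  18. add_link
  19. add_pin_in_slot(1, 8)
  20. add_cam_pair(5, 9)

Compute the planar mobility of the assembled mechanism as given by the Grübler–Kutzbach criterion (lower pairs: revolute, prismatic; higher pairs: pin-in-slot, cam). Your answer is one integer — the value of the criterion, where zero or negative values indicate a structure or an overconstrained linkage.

[1;0;0] (link 0 is ground)
L+ [2;0;0]
L+ [3;0;0]
P(0,2)∈J1 [3;1;0]
R(0,1)∈J1 [3;2;0]
L+ [4;2;0]
L+ [5;2;0]
P(2,4)∈J1 [5;3;0]
L+ [6;3;0]
C(0,3)∈J2 [6;3;1]
L+ [7;3;1]
R(6,3)∈J1 [7;4;1]
P(0,5)∈J1 [7;5;1]
L+ [8;5;1]
C(6,5)∈J2 [8;5;2]
L+ [9;5;2]
R(8,7)∈J1 [9;6;2]
P(5,7)∈J1 [9;7;2]
L+ [10;7;2]
PS(1,8)∈J2 [10;7;3]
C(5,9)∈J2 [10;7;4]
mobility = 27 − 14 − 4 = 9

M = 9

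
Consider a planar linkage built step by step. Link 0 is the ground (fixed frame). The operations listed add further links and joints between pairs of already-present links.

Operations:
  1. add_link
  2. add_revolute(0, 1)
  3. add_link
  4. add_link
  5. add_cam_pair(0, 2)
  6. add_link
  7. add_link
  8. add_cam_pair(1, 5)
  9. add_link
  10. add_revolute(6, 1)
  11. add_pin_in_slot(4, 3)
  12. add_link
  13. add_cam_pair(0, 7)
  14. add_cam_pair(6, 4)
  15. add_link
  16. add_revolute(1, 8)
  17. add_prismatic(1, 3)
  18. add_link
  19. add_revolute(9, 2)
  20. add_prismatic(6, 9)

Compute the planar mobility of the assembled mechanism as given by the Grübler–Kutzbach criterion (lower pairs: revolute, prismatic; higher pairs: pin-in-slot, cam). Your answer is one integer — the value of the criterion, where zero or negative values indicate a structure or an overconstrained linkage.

(L,J1,J2)=(1,0,0); link0 fixed
link1: (2,0,0)
R 0-1 [J1]: (2,1,0)
link2: (3,1,0)
link3: (4,1,0)
C 0-2 [J2]: (4,1,1)
link4: (5,1,1)
link5: (6,1,1)
C 1-5 [J2]: (6,1,2)
link6: (7,1,2)
R 6-1 [J1]: (7,2,2)
PS 4-3 [J2]: (7,2,3)
link7: (8,2,3)
C 0-7 [J2]: (8,2,4)
C 6-4 [J2]: (8,2,5)
link8: (9,2,5)
R 1-8 [J1]: (9,3,5)
P 1-3 [J1]: (9,4,5)
link9: (10,4,5)
R 9-2 [J1]: (10,5,5)
P 6-9 [J1]: (10,6,5)
Grübler: 3·9 − 2·6 − 5 = 10

M = 10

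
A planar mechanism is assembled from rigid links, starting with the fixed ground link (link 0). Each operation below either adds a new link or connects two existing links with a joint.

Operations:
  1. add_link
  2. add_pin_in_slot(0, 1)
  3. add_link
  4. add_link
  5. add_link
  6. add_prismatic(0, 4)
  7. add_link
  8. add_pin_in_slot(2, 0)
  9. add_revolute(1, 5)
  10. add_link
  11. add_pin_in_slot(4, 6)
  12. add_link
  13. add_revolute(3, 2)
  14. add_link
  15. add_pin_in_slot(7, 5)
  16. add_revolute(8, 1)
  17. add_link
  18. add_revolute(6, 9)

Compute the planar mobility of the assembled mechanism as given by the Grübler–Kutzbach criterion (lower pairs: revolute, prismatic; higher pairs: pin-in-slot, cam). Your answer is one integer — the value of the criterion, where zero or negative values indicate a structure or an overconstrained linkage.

link 0 = ground. State L|J1|J2 = 1|0|0
+link1  2|0|0
PS(0,1) f=2→J2  2|0|1
+link2  3|0|1
+link3  4|0|1
+link4  5|0|1
P(0,4) f=1→J1  5|1|1
+link5  6|1|1
PS(2,0) f=2→J2  6|1|2
R(1,5) f=1→J1  6|2|2
+link6  7|2|2
PS(4,6) f=2→J2  7|2|3
+link7  8|2|3
R(3,2) f=1→J1  8|3|3
+link8  9|3|3
PS(7,5) f=2→J2  9|3|4
R(8,1) f=1→J1  9|4|4
+link9  10|4|4
R(6,9) f=1→J1  10|5|4
M = 3(10−1)−2·5−4 = 27−10−4 = 13

M = 13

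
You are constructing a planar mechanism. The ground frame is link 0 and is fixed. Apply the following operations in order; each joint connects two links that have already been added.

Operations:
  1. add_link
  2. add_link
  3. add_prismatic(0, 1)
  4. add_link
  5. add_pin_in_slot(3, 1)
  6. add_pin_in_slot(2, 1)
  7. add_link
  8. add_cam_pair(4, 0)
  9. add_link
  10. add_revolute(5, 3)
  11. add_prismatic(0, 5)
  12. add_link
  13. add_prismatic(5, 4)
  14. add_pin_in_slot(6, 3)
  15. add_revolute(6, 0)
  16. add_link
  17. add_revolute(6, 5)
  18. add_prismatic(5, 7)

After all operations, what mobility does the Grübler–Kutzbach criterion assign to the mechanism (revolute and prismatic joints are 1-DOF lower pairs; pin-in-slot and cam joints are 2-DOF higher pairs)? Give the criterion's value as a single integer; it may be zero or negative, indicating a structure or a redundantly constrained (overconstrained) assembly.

(L,J1,J2)=(1,0,0); link0 fixed
link1: (2,0,0)
link2: (3,0,0)
P 0-1 [J1]: (3,1,0)
link3: (4,1,0)
PS 3-1 [J2]: (4,1,1)
PS 2-1 [J2]: (4,1,2)
link4: (5,1,2)
C 4-0 [J2]: (5,1,3)
link5: (6,1,3)
R 5-3 [J1]: (6,2,3)
P 0-5 [J1]: (6,3,3)
link6: (7,3,3)
P 5-4 [J1]: (7,4,3)
PS 6-3 [J2]: (7,4,4)
R 6-0 [J1]: (7,5,4)
link7: (8,5,4)
R 6-5 [J1]: (8,6,4)
P 5-7 [J1]: (8,7,4)
Grübler: 3·7 − 2·7 − 4 = 3

M = 3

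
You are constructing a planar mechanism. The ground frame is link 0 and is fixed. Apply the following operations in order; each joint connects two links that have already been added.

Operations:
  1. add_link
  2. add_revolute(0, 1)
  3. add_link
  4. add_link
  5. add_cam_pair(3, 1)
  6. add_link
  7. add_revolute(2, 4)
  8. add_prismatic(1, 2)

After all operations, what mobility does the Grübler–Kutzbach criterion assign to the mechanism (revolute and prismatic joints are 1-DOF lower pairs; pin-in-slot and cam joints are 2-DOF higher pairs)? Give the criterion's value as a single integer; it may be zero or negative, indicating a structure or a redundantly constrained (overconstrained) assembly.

M = 5

(L,J1,J2)=(1,0,0); link0 fixed
link1: (2,0,0)
R 0-1 [J1]: (2,1,0)
link2: (3,1,0)
link3: (4,1,0)
C 3-1 [J2]: (4,1,1)
link4: (5,1,1)
R 2-4 [J1]: (5,2,1)
P 1-2 [J1]: (5,3,1)
Grübler: 3·4 − 2·3 − 1 = 5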